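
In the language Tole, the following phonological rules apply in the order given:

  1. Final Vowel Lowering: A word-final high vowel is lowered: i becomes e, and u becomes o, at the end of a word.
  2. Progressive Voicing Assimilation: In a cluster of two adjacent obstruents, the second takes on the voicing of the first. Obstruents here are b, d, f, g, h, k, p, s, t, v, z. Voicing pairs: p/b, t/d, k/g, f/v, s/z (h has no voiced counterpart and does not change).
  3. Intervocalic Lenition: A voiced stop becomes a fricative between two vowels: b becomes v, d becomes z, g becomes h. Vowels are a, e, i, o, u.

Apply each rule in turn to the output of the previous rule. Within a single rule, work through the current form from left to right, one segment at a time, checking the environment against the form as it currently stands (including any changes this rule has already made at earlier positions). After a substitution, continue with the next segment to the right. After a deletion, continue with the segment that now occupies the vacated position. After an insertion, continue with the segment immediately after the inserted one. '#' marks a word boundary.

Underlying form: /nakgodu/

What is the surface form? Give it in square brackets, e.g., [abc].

[nakkozo]

1 Final Vowel Lowering: [nakgodu] → [nakgodo]
2 Progressive Voicing Assimilation: [nakgodo] → [nakkodo]
3 Intervocalic Lenition: [nakkodo] → [nakkozo]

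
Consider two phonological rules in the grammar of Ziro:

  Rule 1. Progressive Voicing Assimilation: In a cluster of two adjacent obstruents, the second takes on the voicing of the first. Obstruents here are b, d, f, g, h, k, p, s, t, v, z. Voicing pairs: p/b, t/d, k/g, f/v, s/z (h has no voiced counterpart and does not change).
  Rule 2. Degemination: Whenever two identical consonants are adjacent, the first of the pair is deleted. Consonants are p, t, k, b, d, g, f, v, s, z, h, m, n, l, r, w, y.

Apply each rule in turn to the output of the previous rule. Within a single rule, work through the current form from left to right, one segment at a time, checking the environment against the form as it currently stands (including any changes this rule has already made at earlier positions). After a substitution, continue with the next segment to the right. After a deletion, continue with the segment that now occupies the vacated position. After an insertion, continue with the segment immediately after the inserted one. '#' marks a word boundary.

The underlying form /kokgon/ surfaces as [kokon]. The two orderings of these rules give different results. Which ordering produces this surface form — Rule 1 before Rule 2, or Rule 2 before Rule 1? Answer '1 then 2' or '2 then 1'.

1 then 2

Order 1 then 2:
  1 Progressive Voicing Assimilation: [kokgon] → [kokkon]
  2 Degemination: [kokkon] → [kokon]
  result: [kokon]
Order 2 then 1:
  2 Degemination: no change — [kokgon]
  1 Progressive Voicing Assimilation: [kokgon] → [kokkon]
  result: [kokkon]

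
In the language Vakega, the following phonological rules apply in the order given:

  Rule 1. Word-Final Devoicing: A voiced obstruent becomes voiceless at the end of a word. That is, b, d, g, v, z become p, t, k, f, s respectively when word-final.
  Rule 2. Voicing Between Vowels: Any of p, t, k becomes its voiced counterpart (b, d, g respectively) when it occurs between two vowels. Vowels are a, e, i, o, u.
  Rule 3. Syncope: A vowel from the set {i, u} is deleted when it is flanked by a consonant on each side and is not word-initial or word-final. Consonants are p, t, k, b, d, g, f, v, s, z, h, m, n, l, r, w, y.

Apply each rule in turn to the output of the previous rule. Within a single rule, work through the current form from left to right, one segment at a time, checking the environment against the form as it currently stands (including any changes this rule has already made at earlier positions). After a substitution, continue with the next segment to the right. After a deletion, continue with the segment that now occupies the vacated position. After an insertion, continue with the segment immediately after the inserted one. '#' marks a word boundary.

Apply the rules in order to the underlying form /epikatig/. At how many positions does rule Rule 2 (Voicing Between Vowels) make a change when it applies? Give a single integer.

Rule 1 Word-Final Devoicing: [epikatig] → [epikatik]
Rule 2 Voicing Between Vowels: [epikatik] → [ebigadik]
Rule 3 Syncope: [ebigadik] → [ebgadk]
Rule Rule 2 changed 3 position(s).

3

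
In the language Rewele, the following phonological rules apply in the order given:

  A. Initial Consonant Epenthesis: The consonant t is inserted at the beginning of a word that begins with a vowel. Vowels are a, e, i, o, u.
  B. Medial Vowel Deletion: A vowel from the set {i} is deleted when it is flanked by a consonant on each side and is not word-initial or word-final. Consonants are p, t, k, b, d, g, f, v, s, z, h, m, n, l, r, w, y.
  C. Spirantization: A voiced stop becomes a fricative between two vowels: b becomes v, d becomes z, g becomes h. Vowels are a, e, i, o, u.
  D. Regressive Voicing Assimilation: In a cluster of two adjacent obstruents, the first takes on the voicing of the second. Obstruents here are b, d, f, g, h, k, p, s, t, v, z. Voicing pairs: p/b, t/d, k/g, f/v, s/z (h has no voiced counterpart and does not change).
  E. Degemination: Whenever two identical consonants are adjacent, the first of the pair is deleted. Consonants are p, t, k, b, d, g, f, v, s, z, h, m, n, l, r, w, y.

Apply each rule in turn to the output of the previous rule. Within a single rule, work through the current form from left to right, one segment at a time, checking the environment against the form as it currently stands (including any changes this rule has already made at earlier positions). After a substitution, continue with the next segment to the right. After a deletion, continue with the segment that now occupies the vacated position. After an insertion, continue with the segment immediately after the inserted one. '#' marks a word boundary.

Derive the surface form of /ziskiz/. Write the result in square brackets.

A Initial Consonant Epenthesis: no change — [ziskiz]
B Medial Vowel Deletion: [ziskiz] → [zskz]
C Spirantization: no change — [zskz]
D Regressive Voicing Assimilation: [zskz] → [ssgz]
E Degemination: [ssgz] → [sgz]

[sgz]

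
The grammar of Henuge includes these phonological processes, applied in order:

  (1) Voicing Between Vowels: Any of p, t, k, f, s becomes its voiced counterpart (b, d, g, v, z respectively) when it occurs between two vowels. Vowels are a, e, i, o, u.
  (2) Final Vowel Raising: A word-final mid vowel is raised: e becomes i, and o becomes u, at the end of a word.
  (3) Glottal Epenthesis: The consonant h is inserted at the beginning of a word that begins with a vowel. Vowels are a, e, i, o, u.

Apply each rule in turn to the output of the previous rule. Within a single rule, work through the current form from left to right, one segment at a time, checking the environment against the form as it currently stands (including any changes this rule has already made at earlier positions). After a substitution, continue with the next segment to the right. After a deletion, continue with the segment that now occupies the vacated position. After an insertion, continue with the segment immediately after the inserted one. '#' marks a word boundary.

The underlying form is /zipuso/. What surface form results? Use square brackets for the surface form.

(1) Voicing Between Vowels: [zipuso] → [zibuzo]
(2) Final Vowel Raising: [zibuzo] → [zibuzu]
(3) Glottal Epenthesis: no change — [zibuzu]

[zibuzu]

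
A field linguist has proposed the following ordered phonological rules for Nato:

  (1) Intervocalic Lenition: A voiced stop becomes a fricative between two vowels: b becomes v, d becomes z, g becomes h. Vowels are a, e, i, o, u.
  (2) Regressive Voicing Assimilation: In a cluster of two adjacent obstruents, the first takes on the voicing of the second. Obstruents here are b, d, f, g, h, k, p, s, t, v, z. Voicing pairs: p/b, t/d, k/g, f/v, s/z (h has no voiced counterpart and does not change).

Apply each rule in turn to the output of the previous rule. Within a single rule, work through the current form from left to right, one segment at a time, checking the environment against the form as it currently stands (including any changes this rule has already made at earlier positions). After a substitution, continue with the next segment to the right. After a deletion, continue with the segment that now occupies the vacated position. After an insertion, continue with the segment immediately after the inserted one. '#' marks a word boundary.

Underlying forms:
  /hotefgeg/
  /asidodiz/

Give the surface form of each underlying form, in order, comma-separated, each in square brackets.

[hotevgeg], [asizoziz]

/hotefgeg/:
  (1) Intervocalic Lenition: no change — [hotefgeg]
  (2) Regressive Voicing Assimilation: [hotefgeg] → [hotevgeg]
/asidodiz/:
  (1) Intervocalic Lenition: [asidodiz] → [asizoziz]
  (2) Regressive Voicing Assimilation: no change — [asizoziz]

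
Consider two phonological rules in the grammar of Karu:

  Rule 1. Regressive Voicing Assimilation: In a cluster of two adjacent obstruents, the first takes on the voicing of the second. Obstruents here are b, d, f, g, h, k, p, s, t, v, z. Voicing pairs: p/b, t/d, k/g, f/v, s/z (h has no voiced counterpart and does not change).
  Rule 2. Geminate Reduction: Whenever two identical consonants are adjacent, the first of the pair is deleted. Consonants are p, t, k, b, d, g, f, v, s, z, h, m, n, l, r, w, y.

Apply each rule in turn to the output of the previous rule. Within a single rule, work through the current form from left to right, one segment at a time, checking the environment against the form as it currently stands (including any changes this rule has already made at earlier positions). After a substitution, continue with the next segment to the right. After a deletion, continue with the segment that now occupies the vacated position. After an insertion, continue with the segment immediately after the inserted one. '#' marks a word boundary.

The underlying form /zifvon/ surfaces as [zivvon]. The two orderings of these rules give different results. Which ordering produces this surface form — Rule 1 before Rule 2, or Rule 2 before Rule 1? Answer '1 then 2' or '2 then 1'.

2 then 1

Order 1 then 2:
  1 Regressive Voicing Assimilation: [zifvon] → [zivvon]
  2 Geminate Reduction: [zivvon] → [zivon]
  result: [zivon]
Order 2 then 1:
  2 Geminate Reduction: no change — [zifvon]
  1 Regressive Voicing Assimilation: [zifvon] → [zivvon]
  result: [zivvon]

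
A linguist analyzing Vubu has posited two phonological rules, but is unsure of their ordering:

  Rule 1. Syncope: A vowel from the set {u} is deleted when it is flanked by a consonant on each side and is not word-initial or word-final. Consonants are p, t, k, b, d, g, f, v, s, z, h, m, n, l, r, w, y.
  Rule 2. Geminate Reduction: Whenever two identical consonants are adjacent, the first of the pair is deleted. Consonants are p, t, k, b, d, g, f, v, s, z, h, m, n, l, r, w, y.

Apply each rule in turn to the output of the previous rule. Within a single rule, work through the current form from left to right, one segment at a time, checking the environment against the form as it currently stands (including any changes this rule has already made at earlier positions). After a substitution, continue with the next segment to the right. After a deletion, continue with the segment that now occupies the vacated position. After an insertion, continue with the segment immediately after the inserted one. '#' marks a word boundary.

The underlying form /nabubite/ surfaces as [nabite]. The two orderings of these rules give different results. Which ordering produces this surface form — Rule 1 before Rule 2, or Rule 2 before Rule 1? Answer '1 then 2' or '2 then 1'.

1 then 2

Order 1 then 2:
  1 Syncope: [nabubite] → [nabbite]
  2 Geminate Reduction: [nabbite] → [nabite]
  result: [nabite]
Order 2 then 1:
  2 Geminate Reduction: no change — [nabubite]
  1 Syncope: [nabubite] → [nabbite]
  result: [nabbite]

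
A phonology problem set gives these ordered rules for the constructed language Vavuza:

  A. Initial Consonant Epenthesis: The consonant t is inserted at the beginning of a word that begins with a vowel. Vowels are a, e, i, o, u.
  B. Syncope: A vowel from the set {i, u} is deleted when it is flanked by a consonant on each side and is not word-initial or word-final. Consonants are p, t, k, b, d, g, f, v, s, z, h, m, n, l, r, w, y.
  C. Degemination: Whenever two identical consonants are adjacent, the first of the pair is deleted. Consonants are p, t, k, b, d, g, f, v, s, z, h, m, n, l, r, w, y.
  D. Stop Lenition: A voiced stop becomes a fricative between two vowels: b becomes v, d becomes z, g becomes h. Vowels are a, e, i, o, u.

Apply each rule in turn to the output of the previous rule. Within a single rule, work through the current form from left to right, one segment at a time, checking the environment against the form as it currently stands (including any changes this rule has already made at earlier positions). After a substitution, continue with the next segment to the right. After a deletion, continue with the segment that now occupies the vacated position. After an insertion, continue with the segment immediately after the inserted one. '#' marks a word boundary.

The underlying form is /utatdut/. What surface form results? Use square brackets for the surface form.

A Initial Consonant Epenthesis: [utatdut] → [tutatdut]
B Syncope: [tutatdut] → [ttatdt]
C Degemination: [ttatdt] → [tatdt]
D Stop Lenition: no change — [tatdt]

[tatdt]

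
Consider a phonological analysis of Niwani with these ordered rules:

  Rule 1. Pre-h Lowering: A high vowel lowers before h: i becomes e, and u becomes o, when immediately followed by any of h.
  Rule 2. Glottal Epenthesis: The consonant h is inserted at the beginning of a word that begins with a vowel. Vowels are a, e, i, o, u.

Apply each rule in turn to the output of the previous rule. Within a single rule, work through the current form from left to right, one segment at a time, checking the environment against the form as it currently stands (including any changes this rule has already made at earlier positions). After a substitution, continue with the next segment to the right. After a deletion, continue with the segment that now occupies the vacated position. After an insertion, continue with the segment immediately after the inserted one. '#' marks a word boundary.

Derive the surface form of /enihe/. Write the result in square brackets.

Rule 1 Pre-h Lowering: [enihe] → [enehe]
Rule 2 Glottal Epenthesis: [enehe] → [henehe]

[henehe]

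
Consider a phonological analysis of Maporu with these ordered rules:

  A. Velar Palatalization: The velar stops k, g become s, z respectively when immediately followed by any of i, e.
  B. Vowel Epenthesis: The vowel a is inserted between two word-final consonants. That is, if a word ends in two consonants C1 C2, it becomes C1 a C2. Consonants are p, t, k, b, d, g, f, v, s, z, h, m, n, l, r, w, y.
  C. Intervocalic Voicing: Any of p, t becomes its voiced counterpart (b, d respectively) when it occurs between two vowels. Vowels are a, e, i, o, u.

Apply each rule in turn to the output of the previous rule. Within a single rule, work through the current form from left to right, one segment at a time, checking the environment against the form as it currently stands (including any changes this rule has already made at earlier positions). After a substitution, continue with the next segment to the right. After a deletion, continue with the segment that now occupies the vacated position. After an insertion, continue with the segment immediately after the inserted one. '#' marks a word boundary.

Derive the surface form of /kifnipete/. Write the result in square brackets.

A Velar Palatalization: [kifnipete] → [sifnipete]
B Vowel Epenthesis: no change — [sifnipete]
C Intervocalic Voicing: [sifnipete] → [sifnibede]

[sifnibede]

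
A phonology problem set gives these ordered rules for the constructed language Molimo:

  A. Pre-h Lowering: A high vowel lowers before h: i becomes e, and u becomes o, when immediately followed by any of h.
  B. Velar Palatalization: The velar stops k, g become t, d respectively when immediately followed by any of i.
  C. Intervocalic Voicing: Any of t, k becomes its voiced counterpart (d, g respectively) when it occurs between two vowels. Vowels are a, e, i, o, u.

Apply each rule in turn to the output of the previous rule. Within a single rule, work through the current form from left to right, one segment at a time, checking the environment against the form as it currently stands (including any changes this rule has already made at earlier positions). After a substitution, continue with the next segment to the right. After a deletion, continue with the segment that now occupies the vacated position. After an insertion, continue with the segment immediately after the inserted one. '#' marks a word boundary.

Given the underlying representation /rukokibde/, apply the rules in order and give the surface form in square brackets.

A Pre-h Lowering: no change — [rukokibde]
B Velar Palatalization: [rukokibde] → [rukotibde]
C Intervocalic Voicing: [rukotibde] → [rugodibde]

[rugodibde]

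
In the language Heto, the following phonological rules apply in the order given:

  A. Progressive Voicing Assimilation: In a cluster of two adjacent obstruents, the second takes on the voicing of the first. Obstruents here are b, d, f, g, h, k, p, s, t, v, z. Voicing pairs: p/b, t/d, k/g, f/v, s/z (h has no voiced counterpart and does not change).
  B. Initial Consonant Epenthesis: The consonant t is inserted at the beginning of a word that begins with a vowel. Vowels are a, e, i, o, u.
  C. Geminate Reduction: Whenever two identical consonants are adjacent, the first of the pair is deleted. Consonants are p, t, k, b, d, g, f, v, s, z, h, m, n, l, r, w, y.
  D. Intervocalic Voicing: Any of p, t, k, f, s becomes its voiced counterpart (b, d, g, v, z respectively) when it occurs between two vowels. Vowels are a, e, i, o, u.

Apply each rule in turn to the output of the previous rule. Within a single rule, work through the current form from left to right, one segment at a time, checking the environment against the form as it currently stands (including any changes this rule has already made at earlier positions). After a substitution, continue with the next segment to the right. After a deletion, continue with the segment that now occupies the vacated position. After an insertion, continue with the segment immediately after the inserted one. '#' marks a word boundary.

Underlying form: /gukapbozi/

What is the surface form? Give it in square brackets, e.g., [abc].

A Progressive Voicing Assimilation: [gukapbozi] → [gukappozi]
B Initial Consonant Epenthesis: no change — [gukappozi]
C Geminate Reduction: [gukappozi] → [gukapozi]
D Intervocalic Voicing: [gukapozi] → [gugabozi]

[gugabozi]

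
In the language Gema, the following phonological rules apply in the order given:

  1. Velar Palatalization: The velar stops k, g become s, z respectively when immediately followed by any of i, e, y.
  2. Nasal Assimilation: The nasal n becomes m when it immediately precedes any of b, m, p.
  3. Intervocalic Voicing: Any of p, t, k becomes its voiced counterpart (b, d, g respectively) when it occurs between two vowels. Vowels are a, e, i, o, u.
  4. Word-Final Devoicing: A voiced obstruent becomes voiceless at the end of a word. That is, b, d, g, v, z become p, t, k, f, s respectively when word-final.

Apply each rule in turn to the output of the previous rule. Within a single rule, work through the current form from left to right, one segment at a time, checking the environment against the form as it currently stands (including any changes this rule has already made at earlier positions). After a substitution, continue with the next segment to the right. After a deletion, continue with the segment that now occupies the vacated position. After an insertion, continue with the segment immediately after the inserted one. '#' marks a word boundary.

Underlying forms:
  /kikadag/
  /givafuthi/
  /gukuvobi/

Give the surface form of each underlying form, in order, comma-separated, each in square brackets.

[sigadak], [zivafuthi], [guguvobi]

/kikadag/:
  1 Velar Palatalization: [kikadag] → [sikadag]
  2 Nasal Assimilation: no change — [sikadag]
  3 Intervocalic Voicing: [sikadag] → [sigadag]
  4 Word-Final Devoicing: [sigadag] → [sigadak]
/givafuthi/:
  1 Velar Palatalization: [givafuthi] → [zivafuthi]
  2 Nasal Assimilation: no change — [zivafuthi]
  3 Intervocalic Voicing: no change — [zivafuthi]
  4 Word-Final Devoicing: no change — [zivafuthi]
/gukuvobi/:
  1 Velar Palatalization: no change — [gukuvobi]
  2 Nasal Assimilation: no change — [gukuvobi]
  3 Intervocalic Voicing: [gukuvobi] → [guguvobi]
  4 Word-Final Devoicing: no change — [guguvobi]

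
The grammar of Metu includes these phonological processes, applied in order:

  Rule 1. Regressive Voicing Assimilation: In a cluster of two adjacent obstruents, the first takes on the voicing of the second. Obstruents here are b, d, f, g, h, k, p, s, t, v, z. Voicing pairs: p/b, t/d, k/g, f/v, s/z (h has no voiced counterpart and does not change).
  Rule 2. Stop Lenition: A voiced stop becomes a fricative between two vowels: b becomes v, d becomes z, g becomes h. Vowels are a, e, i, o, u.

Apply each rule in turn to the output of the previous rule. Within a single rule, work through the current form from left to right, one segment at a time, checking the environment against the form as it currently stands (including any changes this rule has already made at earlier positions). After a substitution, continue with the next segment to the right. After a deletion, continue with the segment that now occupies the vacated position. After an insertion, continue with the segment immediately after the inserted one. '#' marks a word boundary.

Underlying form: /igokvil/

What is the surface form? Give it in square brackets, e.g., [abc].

Rule 1 Regressive Voicing Assimilation: [igokvil] → [igogvil]
Rule 2 Stop Lenition: [igogvil] → [ihogvil]

[ihogvil]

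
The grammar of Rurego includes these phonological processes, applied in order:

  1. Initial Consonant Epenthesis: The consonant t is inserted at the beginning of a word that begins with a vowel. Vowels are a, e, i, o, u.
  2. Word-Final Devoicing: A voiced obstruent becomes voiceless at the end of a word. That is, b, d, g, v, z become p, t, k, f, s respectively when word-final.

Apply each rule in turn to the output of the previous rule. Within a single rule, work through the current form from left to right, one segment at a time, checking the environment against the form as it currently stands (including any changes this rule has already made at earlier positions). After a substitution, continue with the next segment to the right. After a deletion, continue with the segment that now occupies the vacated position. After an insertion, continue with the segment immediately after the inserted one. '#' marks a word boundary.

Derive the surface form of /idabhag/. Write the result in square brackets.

1 Initial Consonant Epenthesis: [idabhag] → [tidabhag]
2 Word-Final Devoicing: [tidabhag] → [tidabhak]

[tidabhak]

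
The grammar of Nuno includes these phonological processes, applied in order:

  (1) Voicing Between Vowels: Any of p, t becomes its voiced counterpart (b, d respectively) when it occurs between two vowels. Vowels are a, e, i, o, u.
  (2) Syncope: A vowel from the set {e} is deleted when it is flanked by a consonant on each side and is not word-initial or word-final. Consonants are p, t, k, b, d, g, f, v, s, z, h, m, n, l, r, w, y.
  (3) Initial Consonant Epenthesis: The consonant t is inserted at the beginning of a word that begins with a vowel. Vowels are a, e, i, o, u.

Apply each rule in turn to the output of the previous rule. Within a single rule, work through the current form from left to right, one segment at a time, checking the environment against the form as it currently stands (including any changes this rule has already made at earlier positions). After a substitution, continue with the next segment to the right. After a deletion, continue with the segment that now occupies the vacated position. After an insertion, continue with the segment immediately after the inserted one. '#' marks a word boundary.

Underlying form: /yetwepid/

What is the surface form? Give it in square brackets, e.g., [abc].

(1) Voicing Between Vowels: [yetwepid] → [yetwebid]
(2) Syncope: [yetwebid] → [ytwbid]
(3) Initial Consonant Epenthesis: no change — [ytwbid]

[ytwbid]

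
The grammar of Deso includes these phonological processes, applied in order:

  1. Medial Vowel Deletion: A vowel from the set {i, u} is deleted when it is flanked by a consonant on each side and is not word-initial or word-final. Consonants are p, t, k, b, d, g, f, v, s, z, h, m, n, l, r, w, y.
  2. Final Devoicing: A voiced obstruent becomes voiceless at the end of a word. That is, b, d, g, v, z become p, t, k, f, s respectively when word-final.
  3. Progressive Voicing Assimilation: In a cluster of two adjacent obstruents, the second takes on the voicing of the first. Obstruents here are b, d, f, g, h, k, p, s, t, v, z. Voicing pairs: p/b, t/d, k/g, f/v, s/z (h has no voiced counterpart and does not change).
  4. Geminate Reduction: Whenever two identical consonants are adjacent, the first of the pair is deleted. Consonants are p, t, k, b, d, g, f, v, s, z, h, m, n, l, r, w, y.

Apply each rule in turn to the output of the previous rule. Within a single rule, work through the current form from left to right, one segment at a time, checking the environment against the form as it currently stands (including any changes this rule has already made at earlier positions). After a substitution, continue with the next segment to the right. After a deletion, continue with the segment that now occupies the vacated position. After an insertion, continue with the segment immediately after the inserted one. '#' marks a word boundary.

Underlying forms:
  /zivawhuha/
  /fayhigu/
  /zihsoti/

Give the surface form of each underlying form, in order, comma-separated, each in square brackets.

/zivawhuha/:
  1 Medial Vowel Deletion: [zivawhuha] → [zvawhha]
  2 Final Devoicing: no change — [zvawhha]
  3 Progressive Voicing Assimilation: no change — [zvawhha]
  4 Geminate Reduction: [zvawhha] → [zvawha]
/fayhigu/:
  1 Medial Vowel Deletion: [fayhigu] → [fayhgu]
  2 Final Devoicing: no change — [fayhgu]
  3 Progressive Voicing Assimilation: [fayhgu] → [fayhku]
  4 Geminate Reduction: no change — [fayhku]
/zihsoti/:
  1 Medial Vowel Deletion: [zihsoti] → [zhsoti]
  2 Final Devoicing: no change — [zhsoti]
  3 Progressive Voicing Assimilation: no change — [zhsoti]
  4 Geminate Reduction: no change — [zhsoti]

[zvawha], [fayhku], [zhsoti]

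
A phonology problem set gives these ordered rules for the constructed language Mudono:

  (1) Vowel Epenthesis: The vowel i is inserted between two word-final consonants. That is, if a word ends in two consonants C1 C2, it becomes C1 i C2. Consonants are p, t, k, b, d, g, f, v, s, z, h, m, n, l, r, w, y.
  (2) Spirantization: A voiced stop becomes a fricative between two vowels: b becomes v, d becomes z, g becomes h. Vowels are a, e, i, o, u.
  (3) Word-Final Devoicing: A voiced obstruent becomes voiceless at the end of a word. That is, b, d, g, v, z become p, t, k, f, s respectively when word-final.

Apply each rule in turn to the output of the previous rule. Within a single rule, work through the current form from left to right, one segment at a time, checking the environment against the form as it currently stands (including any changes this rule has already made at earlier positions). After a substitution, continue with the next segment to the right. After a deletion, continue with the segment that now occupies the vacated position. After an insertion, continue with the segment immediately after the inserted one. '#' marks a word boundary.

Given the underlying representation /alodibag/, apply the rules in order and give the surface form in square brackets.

[alozivak]

(1) Vowel Epenthesis: no change — [alodibag]
(2) Spirantization: [alodibag] → [alozivag]
(3) Word-Final Devoicing: [alozivag] → [alozivak]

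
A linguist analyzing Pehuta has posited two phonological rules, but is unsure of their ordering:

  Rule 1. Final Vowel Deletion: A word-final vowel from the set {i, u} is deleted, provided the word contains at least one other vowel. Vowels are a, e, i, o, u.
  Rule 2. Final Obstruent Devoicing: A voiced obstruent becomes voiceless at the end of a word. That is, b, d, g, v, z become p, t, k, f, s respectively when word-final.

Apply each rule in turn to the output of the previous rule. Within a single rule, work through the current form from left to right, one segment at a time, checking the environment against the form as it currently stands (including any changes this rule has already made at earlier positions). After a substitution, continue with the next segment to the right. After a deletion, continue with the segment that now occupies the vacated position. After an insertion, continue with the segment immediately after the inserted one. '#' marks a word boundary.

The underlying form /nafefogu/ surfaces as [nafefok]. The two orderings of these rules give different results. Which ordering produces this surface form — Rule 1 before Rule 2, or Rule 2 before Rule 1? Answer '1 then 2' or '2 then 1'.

1 then 2

Order 1 then 2:
  1 Final Vowel Deletion: [nafefogu] → [nafefog]
  2 Final Obstruent Devoicing: [nafefog] → [nafefok]
  result: [nafefok]
Order 2 then 1:
  2 Final Obstruent Devoicing: no change — [nafefogu]
  1 Final Vowel Deletion: [nafefogu] → [nafefog]
  result: [nafefog]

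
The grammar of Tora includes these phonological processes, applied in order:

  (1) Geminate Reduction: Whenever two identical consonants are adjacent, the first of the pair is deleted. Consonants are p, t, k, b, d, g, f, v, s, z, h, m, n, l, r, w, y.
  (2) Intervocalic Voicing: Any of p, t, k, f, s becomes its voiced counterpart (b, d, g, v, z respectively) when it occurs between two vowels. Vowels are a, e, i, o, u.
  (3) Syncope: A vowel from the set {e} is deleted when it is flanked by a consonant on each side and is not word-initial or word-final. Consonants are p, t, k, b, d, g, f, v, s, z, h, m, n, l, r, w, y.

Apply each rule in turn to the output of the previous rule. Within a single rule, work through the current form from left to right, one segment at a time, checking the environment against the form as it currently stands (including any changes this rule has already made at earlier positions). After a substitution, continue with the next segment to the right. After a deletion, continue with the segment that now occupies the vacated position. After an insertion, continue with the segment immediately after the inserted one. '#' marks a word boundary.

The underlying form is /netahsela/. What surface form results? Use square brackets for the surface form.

(1) Geminate Reduction: no change — [netahsela]
(2) Intervocalic Voicing: [netahsela] → [nedahsela]
(3) Syncope: [nedahsela] → [ndahsla]

[ndahsla]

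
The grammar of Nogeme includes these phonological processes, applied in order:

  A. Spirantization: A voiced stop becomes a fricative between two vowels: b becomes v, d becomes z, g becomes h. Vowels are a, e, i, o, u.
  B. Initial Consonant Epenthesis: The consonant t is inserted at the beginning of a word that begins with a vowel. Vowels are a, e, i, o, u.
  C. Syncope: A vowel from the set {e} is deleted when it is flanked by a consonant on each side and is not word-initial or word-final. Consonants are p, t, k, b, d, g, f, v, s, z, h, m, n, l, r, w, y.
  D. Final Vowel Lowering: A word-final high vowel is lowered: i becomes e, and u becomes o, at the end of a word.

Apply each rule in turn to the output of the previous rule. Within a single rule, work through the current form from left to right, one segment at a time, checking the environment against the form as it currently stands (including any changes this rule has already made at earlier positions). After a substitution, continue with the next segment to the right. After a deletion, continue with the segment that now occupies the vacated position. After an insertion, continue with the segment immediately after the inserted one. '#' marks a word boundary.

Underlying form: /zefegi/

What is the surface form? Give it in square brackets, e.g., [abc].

[zfhe]

A Spirantization: [zefegi] → [zefehi]
B Initial Consonant Epenthesis: no change — [zefehi]
C Syncope: [zefehi] → [zfhi]
D Final Vowel Lowering: [zfhi] → [zfhe]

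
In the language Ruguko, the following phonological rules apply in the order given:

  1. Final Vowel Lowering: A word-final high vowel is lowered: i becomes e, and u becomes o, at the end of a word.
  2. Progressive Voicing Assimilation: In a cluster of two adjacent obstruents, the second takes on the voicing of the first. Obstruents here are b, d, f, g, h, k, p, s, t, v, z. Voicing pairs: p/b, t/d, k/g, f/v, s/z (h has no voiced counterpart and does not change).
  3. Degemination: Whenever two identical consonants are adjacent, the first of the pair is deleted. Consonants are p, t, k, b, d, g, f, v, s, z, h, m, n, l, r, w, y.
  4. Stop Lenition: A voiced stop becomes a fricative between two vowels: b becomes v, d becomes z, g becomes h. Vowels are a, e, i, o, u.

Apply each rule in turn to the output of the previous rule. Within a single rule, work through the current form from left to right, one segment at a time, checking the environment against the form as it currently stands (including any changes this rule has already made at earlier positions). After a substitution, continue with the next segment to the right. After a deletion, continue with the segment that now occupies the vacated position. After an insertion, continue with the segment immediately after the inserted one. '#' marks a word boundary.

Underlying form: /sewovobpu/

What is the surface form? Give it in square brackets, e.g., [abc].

1 Final Vowel Lowering: [sewovobpu] → [sewovobpo]
2 Progressive Voicing Assimilation: [sewovobpo] → [sewovobbo]
3 Degemination: [sewovobbo] → [sewovobo]
4 Stop Lenition: [sewovobo] → [sewovovo]

[sewovovo]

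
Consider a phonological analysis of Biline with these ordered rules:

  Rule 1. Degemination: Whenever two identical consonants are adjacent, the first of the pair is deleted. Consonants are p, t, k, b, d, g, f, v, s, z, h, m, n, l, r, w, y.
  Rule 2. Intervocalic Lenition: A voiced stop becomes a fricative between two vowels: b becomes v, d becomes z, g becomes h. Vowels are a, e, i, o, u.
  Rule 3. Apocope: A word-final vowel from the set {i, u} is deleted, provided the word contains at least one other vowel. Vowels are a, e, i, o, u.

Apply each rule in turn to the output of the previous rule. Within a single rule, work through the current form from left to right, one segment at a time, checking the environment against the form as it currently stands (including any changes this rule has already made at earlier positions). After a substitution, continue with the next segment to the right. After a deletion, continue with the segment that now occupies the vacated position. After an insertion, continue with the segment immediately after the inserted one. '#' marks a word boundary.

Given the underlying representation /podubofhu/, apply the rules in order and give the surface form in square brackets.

Rule 1 Degemination: no change — [podubofhu]
Rule 2 Intervocalic Lenition: [podubofhu] → [pozuvofhu]
Rule 3 Apocope: [pozuvofhu] → [pozuvofh]

[pozuvofh]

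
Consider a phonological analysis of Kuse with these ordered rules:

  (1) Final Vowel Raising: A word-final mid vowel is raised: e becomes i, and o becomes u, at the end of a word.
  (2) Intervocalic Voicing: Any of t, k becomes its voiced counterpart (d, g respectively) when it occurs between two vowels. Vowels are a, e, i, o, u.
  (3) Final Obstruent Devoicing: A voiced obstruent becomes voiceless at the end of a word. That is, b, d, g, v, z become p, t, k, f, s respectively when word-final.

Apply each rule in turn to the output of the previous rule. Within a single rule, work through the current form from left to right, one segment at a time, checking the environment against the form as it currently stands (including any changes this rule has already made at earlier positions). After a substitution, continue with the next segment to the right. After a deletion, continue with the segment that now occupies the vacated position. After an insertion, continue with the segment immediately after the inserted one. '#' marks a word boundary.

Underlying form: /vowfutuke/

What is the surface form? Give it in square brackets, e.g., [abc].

(1) Final Vowel Raising: [vowfutuke] → [vowfutuki]
(2) Intervocalic Voicing: [vowfutuki] → [vowfudugi]
(3) Final Obstruent Devoicing: no change — [vowfudugi]

[vowfudugi]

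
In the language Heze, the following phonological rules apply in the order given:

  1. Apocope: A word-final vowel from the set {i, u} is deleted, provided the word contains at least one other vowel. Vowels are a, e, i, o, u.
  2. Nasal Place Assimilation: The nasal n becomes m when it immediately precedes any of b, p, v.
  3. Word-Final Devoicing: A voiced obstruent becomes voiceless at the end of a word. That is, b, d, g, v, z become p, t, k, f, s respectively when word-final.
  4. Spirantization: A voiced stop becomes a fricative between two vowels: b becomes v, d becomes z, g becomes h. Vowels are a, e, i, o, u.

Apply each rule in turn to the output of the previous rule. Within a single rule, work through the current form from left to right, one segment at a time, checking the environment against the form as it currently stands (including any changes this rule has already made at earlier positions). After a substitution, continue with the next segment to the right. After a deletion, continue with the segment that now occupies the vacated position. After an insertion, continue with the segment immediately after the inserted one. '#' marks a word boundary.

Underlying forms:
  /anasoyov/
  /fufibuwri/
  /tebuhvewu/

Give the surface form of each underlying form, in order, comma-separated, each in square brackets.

/anasoyov/:
  1 Apocope: no change — [anasoyov]
  2 Nasal Place Assimilation: no change — [anasoyov]
  3 Word-Final Devoicing: [anasoyov] → [anasoyof]
  4 Spirantization: no change — [anasoyof]
/fufibuwri/:
  1 Apocope: [fufibuwri] → [fufibuwr]
  2 Nasal Place Assimilation: no change — [fufibuwr]
  3 Word-Final Devoicing: no change — [fufibuwr]
  4 Spirantization: [fufibuwr] → [fufivuwr]
/tebuhvewu/:
  1 Apocope: [tebuhvewu] → [tebuhvew]
  2 Nasal Place Assimilation: no change — [tebuhvew]
  3 Word-Final Devoicing: no change — [tebuhvew]
  4 Spirantization: [tebuhvew] → [tevuhvew]

[anasoyof], [fufivuwr], [tevuhvew]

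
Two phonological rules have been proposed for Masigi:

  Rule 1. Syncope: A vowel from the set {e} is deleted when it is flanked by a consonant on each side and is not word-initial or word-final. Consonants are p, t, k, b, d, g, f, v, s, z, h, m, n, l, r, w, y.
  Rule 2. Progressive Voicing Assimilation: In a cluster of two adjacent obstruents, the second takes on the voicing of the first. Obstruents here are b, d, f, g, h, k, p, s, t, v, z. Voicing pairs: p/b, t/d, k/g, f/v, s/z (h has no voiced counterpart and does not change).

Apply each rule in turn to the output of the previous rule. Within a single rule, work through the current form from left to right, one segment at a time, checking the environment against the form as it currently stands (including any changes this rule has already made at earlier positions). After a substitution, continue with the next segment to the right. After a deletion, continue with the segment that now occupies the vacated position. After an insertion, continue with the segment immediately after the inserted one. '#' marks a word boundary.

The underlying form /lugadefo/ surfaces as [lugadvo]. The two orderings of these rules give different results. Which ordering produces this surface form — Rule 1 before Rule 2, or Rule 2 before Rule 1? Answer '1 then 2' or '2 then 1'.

Order 1 then 2:
  1 Syncope: [lugadefo] → [lugadfo]
  2 Progressive Voicing Assimilation: [lugadfo] → [lugadvo]
  result: [lugadvo]
Order 2 then 1:
  2 Progressive Voicing Assimilation: no change — [lugadefo]
  1 Syncope: [lugadefo] → [lugadfo]
  result: [lugadfo]

1 then 2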